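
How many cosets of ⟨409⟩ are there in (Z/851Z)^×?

Since 409 ∈ (Z/851Z)^×, its order divides φ(851) = φ(23·37) = (23−1)·(37−1) = 22·36 = 792 = 2^3 · 3^2 · 11.
Divisors of 792: 1, 2, 3, 4, 6, 8, 9, 11, 12, 18, 22, 24, 33, 36, 44, 66, 72, 88, 99, 132, 198, 264, 396, 792.
Test each divisor d:
409^1 ≡ 409
409^2 ≡ 485
409^3 ≡ 82
409^4 ≡ 349
409^6 ≡ 767
409^8 ≡ 108
409^9 ≡ 771
409^11 ≡ 346
409^12 ≡ 248
409^18 ≡ 443
409^22 ≡ 576
409^24 ≡ 232
409^33 ≡ 162
409^36 ≡ 519
409^44 ≡ 737
409^66 ≡ 714
409^72 ≡ 445
409^88 ≡ 231
409^99 ≡ 783
409^132 ≡ 47
409^198 ≡ 369
409^264 ≡ 507
409^396 ≡ 1
Thus |⟨409⟩| = ord(409) = 396.
The index is φ(851) / ord(409) = 792 / 396 = 2.

2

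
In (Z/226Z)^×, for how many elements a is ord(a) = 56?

φ(226) = φ(2)·φ(113) = 1·112 = 112 = 2^4 · 7.
(Z/226Z)^× is cyclic (|G| = 112); a cyclic group of order m has exactly φ(d) elements of each order d | m, and none otherwise.
56 = 2^3 · 7 divides 112, and φ(56) = 24.

24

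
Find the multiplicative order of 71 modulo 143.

60

By Lagrange's theorem, ord_143(71) divides φ(143) = φ(11·13) = (11−1)·(13−1) = 10·12 = 120 = 2^3 · 3 · 5.
Divisors of 120: 1, 2, 3, 4, 5, 6, 8, 10, 12, 15, 20, 24, 30, 40, 60, 120.
Check 71^d mod 143 for each divisor in increasing order:
71^1 ≡ 71 (mod 143)
71^2 ≡ 36 (mod 143)
71^3 ≡ 125 (mod 143)
71^4 ≡ 9 (mod 143)
71^5 ≡ 67 (mod 143)
71^6 ≡ 38 (mod 143)
71^8 ≡ 81 (mod 143)
71^10 ≡ 56 (mod 143)
71^12 ≡ 14 (mod 143)
71^15 ≡ 34 (mod 143)
71^20 ≡ 133 (mod 143)
71^24 ≡ 53 (mod 143)
71^30 ≡ 12 (mod 143)
71^40 ≡ 100 (mod 143)
71^60 ≡ 1 (mod 143) ✓
The smallest such exponent is 60, so the order of 71 is 60.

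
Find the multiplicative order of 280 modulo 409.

408

The order of 280 must divide φ(409) = 409 − 1 = 408 = 2^3 · 3 · 17.
Divisors of 408: 1, 2, 3, 4, 6, 8, 12, 17, 24, 34, 51, 68, 102, 136, 204, 408.
Check 280^d mod 409 for each divisor in increasing order:
280^1 ≡ 280 (mod 409)
280^2 ≡ 281 (mod 409)
280^3 ≡ 152 (mod 409)
280^4 ≡ 24 (mod 409)
280^6 ≡ 200 (mod 409)
280^8 ≡ 167 (mod 409)
280^12 ≡ 327 (mod 409)
280^17 ≡ 292 (mod 409)
280^24 ≡ 180 (mod 409)
280^34 ≡ 192 (mod 409)
280^51 ≡ 31 (mod 409)
280^68 ≡ 54 (mod 409)
280^102 ≡ 143 (mod 409)
280^136 ≡ 53 (mod 409)
280^204 ≡ 408 (mod 409)
280^408 ≡ 1 (mod 409) ✓
Therefore the multiplicative order of 280 modulo 409 is 408.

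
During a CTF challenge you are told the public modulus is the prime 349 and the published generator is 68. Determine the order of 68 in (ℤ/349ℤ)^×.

87

Since 68 ∈ (Z/349Z)^×, its order divides φ(349) = 349 − 1 = 348 = 2^2 · 3 · 29.
Divisors of 348: 1, 2, 3, 4, 6, 12, 29, 58, 87, 116, 174, 348.
Evaluate successive powers at the divisors of 348:
68^1 ≡ 68
68^2 ≡ 87
68^3 ≡ 332
68^4 ≡ 240
68^6 ≡ 289
68^12 ≡ 110
68^29 ≡ 122
68^58 ≡ 226
68^87 ≡ 1
So ord_349(68) = 87.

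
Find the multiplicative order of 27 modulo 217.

ord(27) | φ(217) = φ(7·31) = (7−1)·(31−1) = 6·30 = 180 = 2^2 · 3^2 · 5.
Divisors of 180: 1, 2, 3, 4, 5, 6, 9, 10, 12, 15, 18, 20, 30, 36, 45, 60, 90, 180.
Check 27^d mod 217 for each divisor in increasing order:
27^1 ≡ 27
27^2 ≡ 78
27^3 ≡ 153
27^4 ≡ 8
27^5 ≡ 216
27^6 ≡ 190
27^9 ≡ 209
27^10 ≡ 1
Hence ord(27) = 10.

10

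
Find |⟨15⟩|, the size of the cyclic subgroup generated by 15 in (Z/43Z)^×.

21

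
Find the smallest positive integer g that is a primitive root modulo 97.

5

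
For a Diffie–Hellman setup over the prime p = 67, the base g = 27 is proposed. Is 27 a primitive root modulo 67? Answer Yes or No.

φ(67) = 67 − 1 = 66 = 2 · 3 · 11.
It suffices to check that the order of 27 is not a proper divisor of 66: compute 27^(66/q) for q ∈ {2, 3, 11}.
27^33 ≡ 66 (mod 67)  [q = 2: ≢ 1 ✓]
27^22 ≡ 1 (mod 67)  [q = 3: ≡ 1 ✗]
27^6 ≡ 24 (mod 67)  [q = 11: ≢ 1 ✓]
The check at q = 3 fails, so 27 generates a proper subgroup.

No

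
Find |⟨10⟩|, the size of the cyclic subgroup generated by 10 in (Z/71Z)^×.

35

ord(10) | φ(71) = 71 − 1 = 70 = 2 · 5 · 7.
Divisors of 70: 1, 2, 5, 7, 10, 14, 35, 70.
Test each divisor d:
10^1 ≡ 10
10^2 ≡ 29
10^5 ≡ 32
10^7 ≡ 5
10^10 ≡ 30
10^14 ≡ 25
10^35 ≡ 1
Hence ord(10) = 35.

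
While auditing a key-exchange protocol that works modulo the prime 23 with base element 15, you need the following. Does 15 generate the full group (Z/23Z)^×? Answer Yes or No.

Yes

φ(23) = 23 − 1 = 22 = 2 · 11.
It suffices to check that the order of 15 is not a proper divisor of 22: compute 15^(22/q) for q ∈ {2, 11}.
15^11 ≡ 22 (mod 23)  [q = 2: ≢ 1 ✓]
15^2 ≡ 18 (mod 23)  [q = 11: ≢ 1 ✓]
Every test exponent gives a nontrivial residue, hence 15 generates the full group.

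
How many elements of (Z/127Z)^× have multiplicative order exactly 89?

0

φ(127) = 127 − 1 = 126 = 2 · 3^2 · 7.
Since (Z/127Z)^× is cyclic of order 126, the number of elements of order d is φ(d) when d | 126 and 0 otherwise.
Here 126 is not a multiple of 89, so there are no elements of order 89.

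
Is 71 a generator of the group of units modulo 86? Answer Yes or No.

Yes

φ(86) = φ(2)·φ(43) = 1·42 = 42 = 2 · 3 · 7.
It suffices to check that the order of 71 is not a proper divisor of 42: compute 71^(42/q) for q ∈ {2, 3, 7}.
71^21 ≡ 85 (mod 86)  [q = 2: ≢ 1 ✓]
71^14 ≡ 49 (mod 86)  [q = 3: ≢ 1 ✓]
71^6 ≡ 11 (mod 86)  [q = 7: ≢ 1 ✓]
All checks pass, so 71 has order 42 and is a primitive root modulo 86.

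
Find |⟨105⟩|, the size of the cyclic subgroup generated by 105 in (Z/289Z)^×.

272

By Lagrange's theorem, ord_289(105) divides φ(289) = φ(17^2) = 17·(17−1) = 272 = 2^4 · 17.
Divisors of 272: 1, 2, 4, 8, 16, 17, 34, 68, 136, 272.
Test each divisor d:
105^1 ≡ 105 (mod 289)
105^2 ≡ 43 (mod 289)
105^4 ≡ 115 (mod 289)
105^8 ≡ 220 (mod 289)
105^16 ≡ 137 (mod 289)
105^17 ≡ 224 (mod 289)
105^34 ≡ 179 (mod 289)
105^68 ≡ 251 (mod 289)
105^136 ≡ 288 (mod 289)
105^272 ≡ 1 (mod 289) ✓
So ord_289(105) = 272.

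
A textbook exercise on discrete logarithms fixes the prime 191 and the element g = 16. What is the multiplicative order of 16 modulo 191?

By Lagrange's theorem, ord_191(16) divides φ(191) = 191 − 1 = 190 = 2 · 5 · 19.
Divisors of 190: 1, 2, 5, 10, 19, 38, 95, 190.
Compute 16^d (mod 191) for the divisors d until we hit 1:
16^1 ≡ 16 (mod 191)
16^2 ≡ 65 (mod 191)
16^5 ≡ 177 (mod 191)
16^10 ≡ 5 (mod 191)
16^19 ≡ 109 (mod 191)
16^38 ≡ 39 (mod 191)
16^95 ≡ 1 (mod 191) ✓
So ord_191(16) = 95.

95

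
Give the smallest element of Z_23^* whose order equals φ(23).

φ(23) = 23 − 1 = 22 = 2 · 11.
g is a primitive root iff g^(22/q) ≢ 1 (mod 23) for each prime q ∈ {2, 11}.
g = 2: 2^11 ≡ 1 — hits 1, so not a primitive root.
g = 3: 3^11 ≡ 1 — hits 1, so not a primitive root.
g = 4: 4^11 ≡ 1 — hits 1, so not a primitive root.
g = 5: 5^11 ≡ 22; 5^2 ≡ 2 — none is 1, so 5 is a primitive root.
So 5 is the smallest generator of (Z/23Z)^×.

5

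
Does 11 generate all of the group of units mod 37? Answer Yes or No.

No

φ(37) = 37 − 1 = 36 = 2^2 · 3^2.
Test 11^(36/q) mod 37 for each prime factor q of 36:
11^18 ≡ 1 (mod 37)  [q = 2: ≡ 1 ✗]
11^12 ≡ 1 (mod 37)  [q = 3: ≡ 1 ✗]
11^18 ≡ 1 shows ord(11) | 18, strictly less than φ(37); not a primitive root.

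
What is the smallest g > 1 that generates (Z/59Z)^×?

φ(59) = 59 − 1 = 58 = 2 · 29.
Test candidates g = 2, 3, … against the prime factors q ∈ {2, 29} of φ(59): g is a generator iff g^(58/q) ≢ 1 for every such q.
g = 2: 2^29 ≡ 58; 2^2 ≡ 4 — none is 1, so 2 is a primitive root.
The smallest primitive root modulo 59 is 2.

2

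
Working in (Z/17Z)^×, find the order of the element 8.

Since 8 ∈ (Z/17Z)^×, its order divides φ(17) = 17 − 1 = 16 = 2^4.
Divisors of 16: 1, 2, 4, 8, 16.
Check 8^d mod 17 for each divisor in increasing order:
8^1 ≡ 8
8^2 ≡ 13
8^4 ≡ 16
8^8 ≡ 1
Therefore the multiplicative order of 8 modulo 17 is 8.

8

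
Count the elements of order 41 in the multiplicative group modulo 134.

0

φ(134) = φ(2)·φ(67) = 1·66 = 66 = 2 · 3 · 11.
In a cyclic group of order 66, there are φ(d) elements of order d for each divisor d of 66, and zero for non-divisors.
Here 66 is not a multiple of 41, so there are no elements of order 41.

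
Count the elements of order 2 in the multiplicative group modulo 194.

φ(194) = φ(2)·φ(97) = 1·96 = 96 = 2^5 · 3.
(Z/194Z)^× is cyclic (|G| = 96); a cyclic group of order m has exactly φ(d) elements of each order d | m, and none otherwise.
2 | 96, and φ(2) = 2 − 1 = 1.

1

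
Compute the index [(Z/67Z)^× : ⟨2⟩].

1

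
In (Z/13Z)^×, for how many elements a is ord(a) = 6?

φ(13) = 13 − 1 = 12 = 2^2 · 3.
In a cyclic group of order 12, there are φ(d) elements of order d for each divisor d of 12, and zero for non-divisors.
6 = 2 · 3 divides 12, and φ(6) = 2.

2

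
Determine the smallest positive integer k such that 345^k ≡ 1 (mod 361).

342

Since 345 ∈ (Z/361Z)^×, its order divides φ(361) = φ(19^2) = 19·(19−1) = 342 = 2 · 3^2 · 19.
Divisors of 342: 1, 2, 3, 6, 9, 18, 19, 38, 57, 114, 171, 342.
Evaluate successive powers at the divisors of 342:
345^1 ≡ 345
345^2 ≡ 256
345^3 ≡ 236
345^6 ≡ 102
345^9 ≡ 246
345^18 ≡ 229
345^19 ≡ 307
345^38 ≡ 28
345^57 ≡ 293
345^114 ≡ 292
345^171 ≡ 360
345^342 ≡ 1
So ord_361(345) = 342.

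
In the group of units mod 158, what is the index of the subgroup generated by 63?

1

By Lagrange's theorem, ord_158(63) divides φ(158) = φ(2)·φ(79) = 1·78 = 78 = 2 · 3 · 13.
Divisors of 78: 1, 2, 3, 6, 13, 26, 39, 78.
Check 63^d mod 158 for each divisor in increasing order:
63^1 ≡ 63 (mod 158)
63^2 ≡ 19 (mod 158)
63^3 ≡ 91 (mod 158)
63^6 ≡ 65 (mod 158)
63^13 ≡ 103 (mod 158)
63^26 ≡ 23 (mod 158)
63^39 ≡ 157 (mod 158)
63^78 ≡ 1 (mod 158) ✓
So ord_158(63) = 78, hence |⟨63⟩| = 78.
[(Z/158Z)^× : ⟨63⟩] = 78/78 = 1.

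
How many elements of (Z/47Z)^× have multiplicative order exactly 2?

1

φ(47) = 47 − 1 = 46 = 2 · 23.
(Z/47Z)^× is cyclic (|G| = 46); a cyclic group of order m has exactly φ(d) elements of each order d | m, and none otherwise.
2 | 46, and φ(2) = 2 − 1 = 1.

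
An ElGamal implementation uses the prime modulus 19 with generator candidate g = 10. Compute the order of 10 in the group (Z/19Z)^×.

Since 10 ∈ (Z/19Z)^×, its order divides φ(19) = 19 − 1 = 18 = 2 · 3^2.
Divisors of 18: 1, 2, 3, 6, 9, 18.
Check 10^d mod 19 for each divisor in increasing order:
10^1 ≡ 10 (mod 19)
10^2 ≡ 5 (mod 19)
10^3 ≡ 12 (mod 19)
10^6 ≡ 11 (mod 19)
10^9 ≡ 18 (mod 19)
10^18 ≡ 1 (mod 19) ✓
So ord_19(10) = 18.

18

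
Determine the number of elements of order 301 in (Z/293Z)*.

φ(293) = 293 − 1 = 292 = 2^2 · 73.
(Z/293Z)^× is cyclic (|G| = 292); a cyclic group of order m has exactly φ(d) elements of each order d | m, and none otherwise.
Here 292 is not a multiple of 301, so there are no elements of order 301.

0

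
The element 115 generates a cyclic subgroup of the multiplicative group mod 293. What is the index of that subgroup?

4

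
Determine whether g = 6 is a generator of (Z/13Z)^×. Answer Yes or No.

Yes

φ(13) = 13 − 1 = 12 = 2^2 · 3.
An element g generates (Z/13Z)^× iff g^(12/q) ≢ 1 (mod 13) for each prime q ∈ {2, 3}.
6^6 ≡ 12 (mod 13)  [q = 2: ≢ 1 ✓]
6^4 ≡ 9 (mod 13)  [q = 3: ≢ 1 ✓]
All checks pass, so 6 has order 12 and is a primitive root modulo 13.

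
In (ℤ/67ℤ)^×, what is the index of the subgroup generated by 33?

2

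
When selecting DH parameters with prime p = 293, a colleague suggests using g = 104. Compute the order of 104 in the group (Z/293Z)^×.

146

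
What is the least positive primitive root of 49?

3

φ(49) = φ(7^2) = 7·(7−1) = 42 = 2 · 3 · 7.
g is a primitive root iff g^(42/q) ≢ 1 (mod 49) for each prime q ∈ {2, 3, 7}.
g = 2: 2^21 ≡ 1 — hits 1, so not a primitive root.
g = 3: 3^21 ≡ 48; 3^14 ≡ 30; 3^6 ≡ 43 — none is 1, so 3 is a primitive root.
Hence the least primitive root of 49 is 3.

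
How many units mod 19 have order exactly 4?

φ(19) = 19 − 1 = 18 = 2 · 3^2.
(Z/19Z)^× is cyclic (|G| = 18); a cyclic group of order m has exactly φ(d) elements of each order d | m, and none otherwise.
Since 4 ∤ 18, the count is 0.

0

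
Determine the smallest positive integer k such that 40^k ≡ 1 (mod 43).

21

ord(40) | φ(43) = 43 − 1 = 42 = 2 · 3 · 7.
Divisors of 42: 1, 2, 3, 6, 7, 14, 21, 42.
Check 40^d mod 43 for each divisor in increasing order:
40^1 ≡ 40 (mod 43)
40^2 ≡ 9 (mod 43)
40^3 ≡ 16 (mod 43)
40^6 ≡ 41 (mod 43)
40^7 ≡ 6 (mod 43)
40^14 ≡ 36 (mod 43)
40^21 ≡ 1 (mod 43) ✓
Therefore the multiplicative order of 40 modulo 43 is 21.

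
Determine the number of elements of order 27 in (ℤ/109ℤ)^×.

18

φ(109) = 109 − 1 = 108 = 2^2 · 3^3.
In a cyclic group of order 108, there are φ(d) elements of order d for each divisor d of 108, and zero for non-divisors.
27 = 3^3 divides 108, and φ(27) = 18.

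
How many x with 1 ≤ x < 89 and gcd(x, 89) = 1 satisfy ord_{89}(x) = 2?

φ(89) = 89 − 1 = 88 = 2^3 · 11.
Since (Z/89Z)^× is cyclic of order 88, the number of elements of order d is φ(d) when d | 88 and 0 otherwise.
2 | 88, and φ(2) = 2 − 1 = 1.

1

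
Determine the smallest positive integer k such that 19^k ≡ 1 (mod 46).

Since 19 ∈ (Z/46Z)^×, its order divides φ(46) = φ(2)·φ(23) = 1·22 = 22 = 2 · 11.
Divisors of 22: 1, 2, 11, 22.
Evaluate successive powers at the divisors of 22:
19^1 ≡ 19 (mod 46)
19^2 ≡ 39 (mod 46)
19^11 ≡ 45 (mod 46)
19^22 ≡ 1 (mod 46) ✓
The smallest such exponent is 22, so the order of 19 is 22.

22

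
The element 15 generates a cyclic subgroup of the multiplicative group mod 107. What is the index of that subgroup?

The order of 15 must divide φ(107) = 107 − 1 = 106 = 2 · 53.
Divisors of 106: 1, 2, 53, 106.
Test each divisor d:
15^1 ≡ 15 (mod 107)
15^2 ≡ 11 (mod 107)
15^53 ≡ 106 (mod 107)
15^106 ≡ 1 (mod 107) ✓
So ord_107(15) = 106, hence |⟨15⟩| = 106.
Index = |(Z/107Z)^×| / |⟨15⟩| = 106 / 106 = 1.

1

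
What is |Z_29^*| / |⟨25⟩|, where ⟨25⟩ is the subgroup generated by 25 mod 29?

By Lagrange's theorem, ord_29(25) divides φ(29) = 29 − 1 = 28 = 2^2 · 7.
Divisors of 28: 1, 2, 4, 7, 14, 28.
Evaluate successive powers at the divisors of 28:
25^1 ≡ 25 (mod 29)
25^2 ≡ 16 (mod 29)
25^4 ≡ 24 (mod 29)
25^7 ≡ 1 (mod 29) ✓
Thus |⟨25⟩| = ord(25) = 7.
[(Z/29Z)^× : ⟨25⟩] = 28/7 = 4.

4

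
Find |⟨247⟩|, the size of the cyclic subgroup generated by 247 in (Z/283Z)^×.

282

By Lagrange's theorem, ord_283(247) divides φ(283) = 283 − 1 = 282 = 2 · 3 · 47.
Divisors of 282: 1, 2, 3, 6, 47, 94, 141, 282.
Check 247^d mod 283 for each divisor in increasing order:
247^1 ≡ 247 (mod 283)
247^2 ≡ 164 (mod 283)
247^3 ≡ 39 (mod 283)
247^6 ≡ 106 (mod 283)
247^47 ≡ 45 (mod 283)
247^94 ≡ 44 (mod 283)
247^141 ≡ 282 (mod 283)
247^282 ≡ 1 (mod 283) ✓
Hence ord(247) = 282.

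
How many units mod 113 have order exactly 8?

φ(113) = 113 − 1 = 112 = 2^4 · 7.
In a cyclic group of order 112, there are φ(d) elements of order d for each divisor d of 112, and zero for non-divisors.
8 = 2^3 divides 112, and φ(8) = 4.

4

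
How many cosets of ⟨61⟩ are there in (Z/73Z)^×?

2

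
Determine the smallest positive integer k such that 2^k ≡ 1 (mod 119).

The order of 2 must divide φ(119) = φ(7·17) = (7−1)·(17−1) = 6·16 = 96 = 2^5 · 3.
Divisors of 96: 1, 2, 3, 4, 6, 8, 12, 16, 24, 32, 48, 96.
Evaluate successive powers at the divisors of 96:
2^1 ≡ 2 (mod 119)
2^2 ≡ 4 (mod 119)
2^3 ≡ 8 (mod 119)
2^4 ≡ 16 (mod 119)
2^6 ≡ 64 (mod 119)
2^8 ≡ 18 (mod 119)
2^12 ≡ 50 (mod 119)
2^16 ≡ 86 (mod 119)
2^24 ≡ 1 (mod 119) ✓
Hence ord(2) = 24.

24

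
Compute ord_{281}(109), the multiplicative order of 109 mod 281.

By Lagrange's theorem, ord_281(109) divides φ(281) = 281 − 1 = 280 = 2^3 · 5 · 7.
Divisors of 280: 1, 2, 4, 5, 7, 8, 10, 14, 20, 28, 35, 40, 56, 70, 140, 280.
Check 109^d mod 281 for each divisor in increasing order:
109^1 ≡ 109 (mod 281)
109^2 ≡ 79 (mod 281)
109^4 ≡ 59 (mod 281)
109^5 ≡ 249 (mod 281)
109^7 ≡ 1 (mod 281) ✓
Hence ord(109) = 7.

7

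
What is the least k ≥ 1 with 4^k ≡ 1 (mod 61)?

30

The order of 4 must divide φ(61) = 61 − 1 = 60 = 2^2 · 3 · 5.
Divisors of 60: 1, 2, 3, 4, 5, 6, 10, 12, 15, 20, 30, 60.
Compute 4^d (mod 61) for the divisors d until we hit 1:
4^1 ≡ 4 (mod 61)
4^2 ≡ 16 (mod 61)
4^3 ≡ 3 (mod 61)
4^4 ≡ 12 (mod 61)
4^5 ≡ 48 (mod 61)
4^6 ≡ 9 (mod 61)
4^10 ≡ 47 (mod 61)
4^12 ≡ 20 (mod 61)
4^15 ≡ 60 (mod 61)
4^20 ≡ 13 (mod 61)
4^30 ≡ 1 (mod 61) ✓
Therefore the multiplicative order of 4 modulo 61 is 30.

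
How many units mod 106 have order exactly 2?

φ(106) = φ(2)·φ(53) = 1·52 = 52 = 2^2 · 13.
(Z/106Z)^× is cyclic (|G| = 52); a cyclic group of order m has exactly φ(d) elements of each order d | m, and none otherwise.
2 | 52, and φ(2) = 2 − 1 = 1.

1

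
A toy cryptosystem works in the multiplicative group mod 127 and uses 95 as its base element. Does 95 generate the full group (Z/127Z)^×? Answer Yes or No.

φ(127) = 127 − 1 = 126 = 2 · 3^2 · 7.
An element g generates (Z/127Z)^× iff g^(126/q) ≢ 1 (mod 127) for each prime q ∈ {2, 3, 7}.
95^63 ≡ 126 (mod 127)  [q = 2: ≢ 1 ✓]
95^42 ≡ 1 (mod 127)  [q = 3: ≡ 1 ✗]
95^18 ≡ 64 (mod 127)  [q = 7: ≢ 1 ✓]
The check at q = 3 fails, so 95 generates a proper subgroup.

No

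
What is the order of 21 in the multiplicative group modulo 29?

By Lagrange's theorem, ord_29(21) divides φ(29) = 29 − 1 = 28 = 2^2 · 7.
Divisors of 28: 1, 2, 4, 7, 14, 28.
Test each divisor d:
21^1 ≡ 21 (mod 29)
21^2 ≡ 6 (mod 29)
21^4 ≡ 7 (mod 29)
21^7 ≡ 12 (mod 29)
21^14 ≡ 28 (mod 29)
21^28 ≡ 1 (mod 29) ✓
Therefore the multiplicative order of 21 modulo 29 is 28.

28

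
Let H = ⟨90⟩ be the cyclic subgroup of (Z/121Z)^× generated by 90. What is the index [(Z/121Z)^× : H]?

1

ord(90) | φ(121) = φ(11^2) = 11·(11−1) = 110 = 2 · 5 · 11.
Divisors of 110: 1, 2, 5, 10, 11, 22, 55, 110.
Evaluate successive powers at the divisors of 110:
90^1 ≡ 90 (mod 121)
90^2 ≡ 114 (mod 121)
90^5 ≡ 54 (mod 121)
90^10 ≡ 12 (mod 121)
90^11 ≡ 112 (mod 121)
90^22 ≡ 81 (mod 121)
90^55 ≡ 120 (mod 121)
90^110 ≡ 1 (mod 121) ✓
Thus |⟨90⟩| = ord(90) = 110.
The index is φ(121) / ord(90) = 110 / 110 = 1.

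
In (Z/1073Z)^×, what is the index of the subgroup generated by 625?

16

By Lagrange's theorem, ord_1073(625) divides φ(1073) = φ(29·37) = (29−1)·(37−1) = 28·36 = 1008 = 2^4 · 3^2 · 7.
Divisors of 1008: 1, 2, 3, 4, 6, 7, 8, 9, 12, 14, 16, 18, 21, 24, 28, 36, 42, 48, 56, 63, 72, 84, 112, 126, 144, 168, 252, 336, 504, 1008.
Compute 625^d (mod 1073) for the divisors d until we hit 1:
625^1 ≡ 625
625^2 ≡ 53
625^3 ≡ 935
625^4 ≡ 663
625^6 ≡ 803
625^7 ≡ 784
625^8 ≡ 712
625^9 ≡ 778
625^12 ≡ 1009
625^14 ≡ 900
625^16 ≡ 488
625^18 ≡ 112
625^21 ≡ 639
625^24 ≡ 877
625^28 ≡ 958
625^36 ≡ 741
625^42 ≡ 581
625^48 ≡ 861
625^56 ≡ 349
625^63 ≡ 1
The order of 625 is 63, so the subgroup it generates has 63 elements.
Index = |(Z/1073Z)^×| / |⟨625⟩| = 1008 / 63 = 16.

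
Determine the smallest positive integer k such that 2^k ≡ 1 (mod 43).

By Lagrange's theorem, ord_43(2) divides φ(43) = 43 − 1 = 42 = 2 · 3 · 7.
Divisors of 42: 1, 2, 3, 6, 7, 14, 21, 42.
Check 2^d mod 43 for each divisor in increasing order:
2^1 ≡ 2 (mod 43)
2^2 ≡ 4 (mod 43)
2^3 ≡ 8 (mod 43)
2^6 ≡ 21 (mod 43)
2^7 ≡ 42 (mod 43)
2^14 ≡ 1 (mod 43) ✓
The smallest such exponent is 14, so the order of 2 is 14.

14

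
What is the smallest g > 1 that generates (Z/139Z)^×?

2

φ(139) = 139 − 1 = 138 = 2 · 3 · 23.
Test candidates g = 2, 3, … against the prime factors q ∈ {2, 3, 23} of φ(139): g is a generator iff g^(138/q) ≢ 1 for every such q.
g = 2: 2^69 ≡ 138; 2^46 ≡ 96; 2^6 ≡ 64 — none is 1, so 2 is a primitive root.
So 2 is the smallest generator of (Z/139Z)^×.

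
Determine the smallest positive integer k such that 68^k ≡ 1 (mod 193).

64

By Lagrange's theorem, ord_193(68) divides φ(193) = 193 − 1 = 192 = 2^6 · 3.
Divisors of 192: 1, 2, 3, 4, 6, 8, 12, 16, 24, 32, 48, 64, 96, 192.
Evaluate successive powers at the divisors of 192:
68^1 ≡ 68
68^2 ≡ 185
68^3 ≡ 35
68^4 ≡ 64
68^6 ≡ 67
68^8 ≡ 43
68^12 ≡ 50
68^16 ≡ 112
68^24 ≡ 184
68^32 ≡ 192
68^48 ≡ 81
68^64 ≡ 1
So ord_193(68) = 64.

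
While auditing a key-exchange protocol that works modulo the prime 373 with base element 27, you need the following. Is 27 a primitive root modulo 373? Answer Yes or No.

φ(373) = 373 − 1 = 372 = 2^2 · 3 · 31.
An element g generates (Z/373Z)^× iff g^(372/q) ≢ 1 (mod 373) for each prime q ∈ {2, 3, 31}.
27^186 ≡ 1 (mod 373)  [q = 2: ≡ 1 ✗]
27^124 ≡ 1 (mod 373)  [q = 3: ≡ 1 ✗]
27^12 ≡ 366 (mod 373)  [q = 31: ≢ 1 ✓]
The check at q = 2 fails, so 27 generates a proper subgroup.

No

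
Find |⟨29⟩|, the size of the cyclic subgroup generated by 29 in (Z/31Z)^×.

10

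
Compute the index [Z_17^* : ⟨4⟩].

4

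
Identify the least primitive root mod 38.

φ(38) = φ(2)·φ(19) = 1·18 = 18 = 2 · 3^2.
g is a primitive root iff g^(18/q) ≢ 1 (mod 38) for each prime q ∈ {2, 3}.
g = 2: gcd(2, 38) = 2 > 1, not a unit — skip.
g = 3: 3^9 ≡ 37; 3^6 ≡ 7 — none is 1, so 3 is a primitive root.
So 3 is the smallest generator of (Z/38Z)^×.

3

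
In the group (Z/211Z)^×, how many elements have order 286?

φ(211) = 211 − 1 = 210 = 2 · 3 · 5 · 7.
Since (Z/211Z)^× is cyclic of order 210, the number of elements of order d is φ(d) when d | 210 and 0 otherwise.
286 does not divide 210, so no element of (Z/211Z)^× has order 286.

0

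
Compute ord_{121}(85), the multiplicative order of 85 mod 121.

ord(85) | φ(121) = φ(11^2) = 11·(11−1) = 110 = 2 · 5 · 11.
Divisors of 110: 1, 2, 5, 10, 11, 22, 55, 110.
Evaluate successive powers at the divisors of 110:
85^1 ≡ 85
85^2 ≡ 86
85^5 ≡ 65
85^10 ≡ 111
85^11 ≡ 118
85^22 ≡ 9
85^55 ≡ 120
85^110 ≡ 1
Hence ord(85) = 110.

110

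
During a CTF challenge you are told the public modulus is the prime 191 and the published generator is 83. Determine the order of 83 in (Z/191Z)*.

Since 83 ∈ (Z/191Z)^×, its order divides φ(191) = 191 − 1 = 190 = 2 · 5 · 19.
Divisors of 190: 1, 2, 5, 10, 19, 38, 95, 190.
Compute 83^d (mod 191) for the divisors d until we hit 1:
83^1 ≡ 83 (mod 191)
83^2 ≡ 13 (mod 191)
83^5 ≡ 84 (mod 191)
83^10 ≡ 180 (mod 191)
83^19 ≡ 82 (mod 191)
83^38 ≡ 39 (mod 191)
83^95 ≡ 190 (mod 191)
83^190 ≡ 1 (mod 191) ✓
So ord_191(83) = 190.

190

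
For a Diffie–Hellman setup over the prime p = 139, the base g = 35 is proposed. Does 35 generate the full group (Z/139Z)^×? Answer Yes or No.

No

φ(139) = 139 − 1 = 138 = 2 · 3 · 23.
It suffices to check that the order of 35 is not a proper divisor of 138: compute 35^(138/q) for q ∈ {2, 3, 23}.
35^69 ≡ 1 (mod 139)  [q = 2: ≡ 1 ✗]
35^46 ≡ 96 (mod 139)  [q = 3: ≢ 1 ✓]
35^6 ≡ 77 (mod 139)  [q = 23: ≢ 1 ✓]
35^69 ≡ 1 shows ord(35) | 69, strictly less than φ(139); not a primitive root.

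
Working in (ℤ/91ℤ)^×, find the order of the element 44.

12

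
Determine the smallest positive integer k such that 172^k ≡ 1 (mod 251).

250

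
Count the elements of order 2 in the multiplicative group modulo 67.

φ(67) = 67 − 1 = 66 = 2 · 3 · 11.
Since (Z/67Z)^× is cyclic of order 66, the number of elements of order d is φ(d) when d | 66 and 0 otherwise.
2 | 66, and φ(2) = 2 − 1 = 1.

1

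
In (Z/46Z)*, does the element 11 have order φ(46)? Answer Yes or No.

φ(46) = φ(2)·φ(23) = 1·22 = 22 = 2 · 11.
An element g generates (Z/46Z)^× iff g^(22/q) ≢ 1 (mod 46) for each prime q ∈ {2, 11}.
11^11 ≡ 45 (mod 46)  [q = 2: ≢ 1 ✓]
11^2 ≡ 29 (mod 46)  [q = 11: ≢ 1 ✓]
None equal 1, so ord_46(11) = 22: 11 is a primitive root.

Yes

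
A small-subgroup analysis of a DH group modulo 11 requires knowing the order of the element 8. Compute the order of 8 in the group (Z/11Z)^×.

Since 8 ∈ (Z/11Z)^×, its order divides φ(11) = 11 − 1 = 10 = 2 · 5.
Divisors of 10: 1, 2, 5, 10.
Check 8^d mod 11 for each divisor in increasing order:
8^1 ≡ 8 (mod 11)
8^2 ≡ 9 (mod 11)
8^5 ≡ 10 (mod 11)
8^10 ≡ 1 (mod 11) ✓
Therefore the multiplicative order of 8 modulo 11 is 10.

10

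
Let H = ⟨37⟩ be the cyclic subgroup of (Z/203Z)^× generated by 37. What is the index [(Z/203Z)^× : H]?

2

ord(37) | φ(203) = φ(7·29) = (7−1)·(29−1) = 6·28 = 168 = 2^3 · 3 · 7.
Divisors of 168: 1, 2, 3, 4, 6, 7, 8, 12, 14, 21, 24, 28, 42, 56, 84, 168.
Compute 37^d (mod 203) for the divisors d until we hit 1:
37^1 ≡ 37 (mod 203)
37^2 ≡ 151 (mod 203)
37^3 ≡ 106 (mod 203)
37^4 ≡ 65 (mod 203)
37^6 ≡ 71 (mod 203)
37^7 ≡ 191 (mod 203)
37^8 ≡ 165 (mod 203)
37^12 ≡ 169 (mod 203)
37^14 ≡ 144 (mod 203)
37^21 ≡ 99 (mod 203)
37^24 ≡ 141 (mod 203)
37^28 ≡ 30 (mod 203)
37^42 ≡ 57 (mod 203)
37^56 ≡ 88 (mod 203)
37^84 ≡ 1 (mod 203) ✓
So ord_203(37) = 84, hence |⟨37⟩| = 84.
[(Z/203Z)^× : ⟨37⟩] = 168/84 = 2.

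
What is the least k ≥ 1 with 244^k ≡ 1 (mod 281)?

56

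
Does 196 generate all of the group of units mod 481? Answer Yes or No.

No

481 = 13 · 37 is a product of two distinct odd primes, so (Z/481Z)^× ≅ (Z/13Z)^× × (Z/37Z)^× is not cyclic.
No primitive root modulo 481 exists; in particular 196 is not one.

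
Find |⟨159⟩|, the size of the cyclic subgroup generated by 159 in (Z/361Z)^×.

57

By Lagrange's theorem, ord_361(159) divides φ(361) = φ(19^2) = 19·(19−1) = 342 = 2 · 3^2 · 19.
Divisors of 342: 1, 2, 3, 6, 9, 18, 19, 38, 57, 114, 171, 342.
Compute 159^d (mod 361) for the divisors d until we hit 1:
159^1 ≡ 159 (mod 361)
159^2 ≡ 11 (mod 361)
159^3 ≡ 305 (mod 361)
159^6 ≡ 248 (mod 361)
159^9 ≡ 191 (mod 361)
159^18 ≡ 20 (mod 361)
159^19 ≡ 292 (mod 361)
159^38 ≡ 68 (mod 361)
159^57 ≡ 1 (mod 361) ✓
So ord_361(159) = 57.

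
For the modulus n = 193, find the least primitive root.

5

φ(193) = 193 − 1 = 192 = 2^6 · 3.
Test candidates g = 2, 3, … against the prime factors q ∈ {2, 3} of φ(193): g is a generator iff g^(192/q) ≢ 1 for every such q.
g = 2: 2^96 ≡ 1 — hits 1, so not a primitive root.
g = 3: 3^96 ≡ 1 — hits 1, so not a primitive root.
g = 4: 4^96 ≡ 1 — hits 1, so not a primitive root.
g = 5: 5^96 ≡ 192; 5^64 ≡ 84 — none is 1, so 5 is a primitive root.
So 5 is the smallest generator of (Z/193Z)^×.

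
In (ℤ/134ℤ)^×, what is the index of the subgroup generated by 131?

6

ord(131) | φ(134) = φ(2)·φ(67) = 1·66 = 66 = 2 · 3 · 11.
Divisors of 66: 1, 2, 3, 6, 11, 22, 33, 66.
Test each divisor d:
131^1 ≡ 131
131^2 ≡ 9
131^3 ≡ 107
131^6 ≡ 59
131^11 ≡ 1
So ord_134(131) = 11, hence |⟨131⟩| = 11.
Index = |(Z/134Z)^×| / |⟨131⟩| = 66 / 11 = 6.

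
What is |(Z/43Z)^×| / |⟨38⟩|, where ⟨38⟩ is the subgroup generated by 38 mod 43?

The order of 38 must divide φ(43) = 43 − 1 = 42 = 2 · 3 · 7.
Divisors of 42: 1, 2, 3, 6, 7, 14, 21, 42.
Evaluate successive powers at the divisors of 42:
38^1 ≡ 38 (mod 43)
38^2 ≡ 25 (mod 43)
38^3 ≡ 4 (mod 43)
38^6 ≡ 16 (mod 43)
38^7 ≡ 6 (mod 43)
38^14 ≡ 36 (mod 43)
38^21 ≡ 1 (mod 43) ✓
Thus |⟨38⟩| = ord(38) = 21.
Index = |(Z/43Z)^×| / |⟨38⟩| = 42 / 21 = 2.

2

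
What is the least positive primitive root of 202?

3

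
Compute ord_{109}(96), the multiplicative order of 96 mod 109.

108

Since 96 ∈ (Z/109Z)^×, its order divides φ(109) = 109 − 1 = 108 = 2^2 · 3^3.
Divisors of 108: 1, 2, 3, 4, 6, 9, 12, 18, 27, 36, 54, 108.
Test each divisor d:
96^1 ≡ 96 (mod 109)
96^2 ≡ 60 (mod 109)
96^3 ≡ 92 (mod 109)
96^4 ≡ 3 (mod 109)
96^6 ≡ 71 (mod 109)
96^9 ≡ 101 (mod 109)
96^12 ≡ 27 (mod 109)
96^18 ≡ 64 (mod 109)
96^27 ≡ 33 (mod 109)
96^36 ≡ 63 (mod 109)
96^54 ≡ 108 (mod 109)
96^108 ≡ 1 (mod 109) ✓
So ord_109(96) = 108.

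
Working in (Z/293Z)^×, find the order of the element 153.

146

The order of 153 must divide φ(293) = 293 − 1 = 292 = 2^2 · 73.
Divisors of 292: 1, 2, 4, 73, 146, 292.
Test each divisor d:
153^1 ≡ 153 (mod 293)
153^2 ≡ 262 (mod 293)
153^4 ≡ 82 (mod 293)
153^73 ≡ 292 (mod 293)
153^146 ≡ 1 (mod 293) ✓
Hence ord(153) = 146.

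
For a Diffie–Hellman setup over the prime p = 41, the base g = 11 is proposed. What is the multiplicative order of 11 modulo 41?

ord(11) | φ(41) = 41 − 1 = 40 = 2^3 · 5.
Divisors of 40: 1, 2, 4, 5, 8, 10, 20, 40.
Check 11^d mod 41 for each divisor in increasing order:
11^1 ≡ 11
11^2 ≡ 39
11^4 ≡ 4
11^5 ≡ 3
11^8 ≡ 16
11^10 ≡ 9
11^20 ≡ 40
11^40 ≡ 1
So ord_41(11) = 40.

40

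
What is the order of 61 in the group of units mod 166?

41

ord(61) | φ(166) = φ(2)·φ(83) = 1·82 = 82 = 2 · 41.
Divisors of 82: 1, 2, 41, 82.
Check 61^d mod 166 for each divisor in increasing order:
61^1 ≡ 61 (mod 166)
61^2 ≡ 69 (mod 166)
61^41 ≡ 1 (mod 166) ✓
Therefore the multiplicative order of 61 modulo 166 is 41.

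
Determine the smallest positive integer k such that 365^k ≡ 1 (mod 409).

408

By Lagrange's theorem, ord_409(365) divides φ(409) = 409 − 1 = 408 = 2^3 · 3 · 17.
Divisors of 408: 1, 2, 3, 4, 6, 8, 12, 17, 24, 34, 51, 68, 102, 136, 204, 408.
Compute 365^d (mod 409) for the divisors d until we hit 1:
365^1 ≡ 365 (mod 409)
365^2 ≡ 300 (mod 409)
365^3 ≡ 297 (mod 409)
365^4 ≡ 20 (mod 409)
365^6 ≡ 274 (mod 409)
365^8 ≡ 400 (mod 409)
365^12 ≡ 229 (mod 409)
365^17 ≡ 117 (mod 409)
365^24 ≡ 89 (mod 409)
365^34 ≡ 192 (mod 409)
365^51 ≡ 378 (mod 409)
365^68 ≡ 54 (mod 409)
365^102 ≡ 143 (mod 409)
365^136 ≡ 53 (mod 409)
365^204 ≡ 408 (mod 409)
365^408 ≡ 1 (mod 409) ✓
Hence ord(365) = 408.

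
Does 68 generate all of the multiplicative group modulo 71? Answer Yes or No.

Yes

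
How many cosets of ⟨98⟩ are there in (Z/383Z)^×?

2

The order of 98 must divide φ(383) = 383 − 1 = 382 = 2 · 191.
Divisors of 382: 1, 2, 191, 382.
Compute 98^d (mod 383) for the divisors d until we hit 1:
98^1 ≡ 98
98^2 ≡ 29
98^191 ≡ 1
So ord_383(98) = 191, hence |⟨98⟩| = 191.
[(Z/383Z)^× : ⟨98⟩] = 382/191 = 2.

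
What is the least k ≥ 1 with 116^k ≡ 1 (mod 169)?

By Lagrange's theorem, ord_169(116) divides φ(169) = φ(13^2) = 13·(13−1) = 156 = 2^2 · 3 · 13.
Divisors of 156: 1, 2, 3, 4, 6, 12, 13, 26, 39, 52, 78, 156.
Evaluate successive powers at the divisors of 156:
116^1 ≡ 116 (mod 169)
116^2 ≡ 105 (mod 169)
116^3 ≡ 12 (mod 169)
116^4 ≡ 40 (mod 169)
116^6 ≡ 144 (mod 169)
116^12 ≡ 118 (mod 169)
116^13 ≡ 168 (mod 169)
116^26 ≡ 1 (mod 169) ✓
Therefore the multiplicative order of 116 modulo 169 is 26.

26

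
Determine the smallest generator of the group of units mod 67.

2

φ(67) = 67 − 1 = 66 = 2 · 3 · 11.
g is a primitive root iff g^(66/q) ≢ 1 (mod 67) for each prime q ∈ {2, 3, 11}.
g = 2: 2^33 ≡ 66; 2^22 ≡ 37; 2^6 ≡ 64 — none is 1, so 2 is a primitive root.
The smallest primitive root modulo 67 is 2.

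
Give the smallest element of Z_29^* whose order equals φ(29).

2

φ(29) = 29 − 1 = 28 = 2^2 · 7.
Test candidates g = 2, 3, … against the prime factors q ∈ {2, 7} of φ(29): g is a generator iff g^(28/q) ≢ 1 for every such q.
g = 2: 2^14 ≡ 28; 2^4 ≡ 16 — none is 1, so 2 is a primitive root.
So 2 is the smallest generator of (Z/29Z)^×.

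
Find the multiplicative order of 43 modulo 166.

By Lagrange's theorem, ord_166(43) divides φ(166) = φ(2)·φ(83) = 1·82 = 82 = 2 · 41.
Divisors of 82: 1, 2, 41, 82.
Test each divisor d:
43^1 ≡ 43 (mod 166)
43^2 ≡ 23 (mod 166)
43^41 ≡ 165 (mod 166)
43^82 ≡ 1 (mod 166) ✓
Therefore the multiplicative order of 43 modulo 166 is 82.

82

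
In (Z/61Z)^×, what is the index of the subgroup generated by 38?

ord(38) | φ(61) = 61 − 1 = 60 = 2^2 · 3 · 5.
Divisors of 60: 1, 2, 3, 4, 5, 6, 10, 12, 15, 20, 30, 60.
Test each divisor d:
38^1 ≡ 38 (mod 61)
38^2 ≡ 41 (mod 61)
38^3 ≡ 33 (mod 61)
38^4 ≡ 34 (mod 61)
38^5 ≡ 11 (mod 61)
38^6 ≡ 52 (mod 61)
38^10 ≡ 60 (mod 61)
38^12 ≡ 20 (mod 61)
38^15 ≡ 50 (mod 61)
38^20 ≡ 1 (mod 61) ✓
So ord_61(38) = 20, hence |⟨38⟩| = 20.
Index = |(Z/61Z)^×| / |⟨38⟩| = 60 / 20 = 3.

3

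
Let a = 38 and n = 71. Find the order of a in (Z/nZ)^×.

35

ord(38) | φ(71) = 71 − 1 = 70 = 2 · 5 · 7.
Divisors of 70: 1, 2, 5, 7, 10, 14, 35, 70.
Compute 38^d (mod 71) for the divisors d until we hit 1:
38^1 ≡ 38
38^2 ≡ 24
38^5 ≡ 20
38^7 ≡ 54
38^10 ≡ 45
38^14 ≡ 5
38^35 ≡ 1
So ord_71(38) = 35.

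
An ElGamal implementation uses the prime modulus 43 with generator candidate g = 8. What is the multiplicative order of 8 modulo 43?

14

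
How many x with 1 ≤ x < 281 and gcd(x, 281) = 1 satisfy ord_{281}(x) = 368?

0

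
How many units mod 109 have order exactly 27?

φ(109) = 109 − 1 = 108 = 2^2 · 3^3.
In a cyclic group of order 108, there are φ(d) elements of order d for each divisor d of 108, and zero for non-divisors.
27 = 3^3 divides 108, and φ(27) = 18.

18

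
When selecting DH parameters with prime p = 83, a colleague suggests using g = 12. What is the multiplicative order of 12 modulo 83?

41

ord(12) | φ(83) = 83 − 1 = 82 = 2 · 41.
Divisors of 82: 1, 2, 41, 82.
Compute 12^d (mod 83) for the divisors d until we hit 1:
12^1 ≡ 12 (mod 83)
12^2 ≡ 61 (mod 83)
12^41 ≡ 1 (mod 83) ✓
So ord_83(12) = 41.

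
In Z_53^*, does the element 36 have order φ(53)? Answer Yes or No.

φ(53) = 53 − 1 = 52 = 2^2 · 13.
Test 36^(52/q) mod 53 for each prime factor q of 52:
36^26 ≡ 1 (mod 53)  [q = 2: ≡ 1 ✗]
36^4 ≡ 46 (mod 53)  [q = 13: ≢ 1 ✓]
The check at q = 2 fails, so 36 generates a proper subgroup.

No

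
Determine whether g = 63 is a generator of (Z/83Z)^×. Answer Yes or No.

φ(83) = 83 − 1 = 82 = 2 · 41.
63 is a primitive root mod 83 iff 63^(φ(83)/q) ≢ 1 for every prime q | φ(83), i.e. q ∈ {2, 41}.
63^41 ≡ 1 (mod 83)  [q = 2: ≡ 1 ✗]
63^2 ≡ 68 (mod 83)  [q = 41: ≢ 1 ✓]
The check at q = 2 fails, so 63 generates a proper subgroup.

No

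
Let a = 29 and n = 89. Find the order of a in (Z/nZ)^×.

88

By Lagrange's theorem, ord_89(29) divides φ(89) = 89 − 1 = 88 = 2^3 · 11.
Divisors of 88: 1, 2, 4, 8, 11, 22, 44, 88.
Evaluate successive powers at the divisors of 88:
29^1 ≡ 29
29^2 ≡ 40
29^4 ≡ 87
29^8 ≡ 4
29^11 ≡ 12
29^22 ≡ 55
29^44 ≡ 88
29^88 ≡ 1
The smallest such exponent is 88, so the order of 29 is 88.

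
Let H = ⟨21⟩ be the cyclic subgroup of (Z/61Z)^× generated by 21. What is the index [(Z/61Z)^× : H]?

Since 21 ∈ (Z/61Z)^×, its order divides φ(61) = 61 − 1 = 60 = 2^2 · 3 · 5.
Divisors of 60: 1, 2, 3, 4, 5, 6, 10, 12, 15, 20, 30, 60.
Evaluate successive powers at the divisors of 60:
21^1 ≡ 21 (mod 61)
21^2 ≡ 14 (mod 61)
21^3 ≡ 50 (mod 61)
21^4 ≡ 13 (mod 61)
21^5 ≡ 29 (mod 61)
21^6 ≡ 60 (mod 61)
21^10 ≡ 48 (mod 61)
21^12 ≡ 1 (mod 61) ✓
The order of 21 is 12, so the subgroup it generates has 12 elements.
[(Z/61Z)^× : ⟨21⟩] = 60/12 = 5.

5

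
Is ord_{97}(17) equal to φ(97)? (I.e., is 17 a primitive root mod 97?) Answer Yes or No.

φ(97) = 97 − 1 = 96 = 2^5 · 3.
Test 17^(96/q) mod 97 for each prime factor q of 96:
17^48 ≡ 96 (mod 97)  [q = 2: ≢ 1 ✓]
17^32 ≡ 61 (mod 97)  [q = 3: ≢ 1 ✓]
All checks pass, so 17 has order 96 and is a primitive root modulo 97.

Yes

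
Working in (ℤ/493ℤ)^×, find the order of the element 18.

28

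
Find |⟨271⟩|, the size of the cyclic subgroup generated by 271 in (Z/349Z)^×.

ord(271) | φ(349) = 349 − 1 = 348 = 2^2 · 3 · 29.
Divisors of 348: 1, 2, 3, 4, 6, 12, 29, 58, 87, 116, 174, 348.
Test each divisor d:
271^1 ≡ 271 (mod 349)
271^2 ≡ 151 (mod 349)
271^3 ≡ 88 (mod 349)
271^4 ≡ 116 (mod 349)
271^6 ≡ 66 (mod 349)
271^12 ≡ 168 (mod 349)
271^29 ≡ 226 (mod 349)
271^58 ≡ 122 (mod 349)
271^87 ≡ 1 (mod 349) ✓
Therefore the multiplicative order of 271 modulo 349 is 87.

87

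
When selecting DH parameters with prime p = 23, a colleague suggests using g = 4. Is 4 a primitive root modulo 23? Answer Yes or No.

φ(23) = 23 − 1 = 22 = 2 · 11.
4 is a primitive root mod 23 iff 4^(φ(23)/q) ≢ 1 for every prime q | φ(23), i.e. q ∈ {2, 11}.
4^11 ≡ 1 (mod 23)  [q = 2: ≡ 1 ✗]
4^2 ≡ 16 (mod 23)  [q = 11: ≢ 1 ✓]
Since 4^11 ≡ 1, the order of 4 divides 11 < 22, so 4 is not a primitive root.

No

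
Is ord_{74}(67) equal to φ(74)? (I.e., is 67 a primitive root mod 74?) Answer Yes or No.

φ(74) = φ(2)·φ(37) = 1·36 = 36 = 2^2 · 3^2.
Test 67^(36/q) mod 74 for each prime factor q of 36:
67^18 ≡ 1 (mod 74)  [q = 2: ≡ 1 ✗]
67^12 ≡ 47 (mod 74)  [q = 3: ≢ 1 ✓]
Since 67^18 ≡ 1, the order of 67 divides 18 < 36, so 67 is not a primitive root.

No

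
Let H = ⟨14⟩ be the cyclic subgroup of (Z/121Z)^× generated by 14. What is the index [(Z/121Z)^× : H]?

2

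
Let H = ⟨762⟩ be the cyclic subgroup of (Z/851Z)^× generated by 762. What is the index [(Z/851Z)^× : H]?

2

The order of 762 must divide φ(851) = φ(23·37) = (23−1)·(37−1) = 22·36 = 792 = 2^3 · 3^2 · 11.
Divisors of 792: 1, 2, 3, 4, 6, 8, 9, 11, 12, 18, 22, 24, 33, 36, 44, 66, 72, 88, 99, 132, 198, 264, 396, 792.
Check 762^d mod 851 for each divisor in increasing order:
762^1 ≡ 762 (mod 851)
762^2 ≡ 262 (mod 851)
762^3 ≡ 510 (mod 851)
762^4 ≡ 564 (mod 851)
762^6 ≡ 545 (mod 851)
762^8 ≡ 673 (mod 851)
762^9 ≡ 524 (mod 851)
762^11 ≡ 277 (mod 851)
762^12 ≡ 26 (mod 851)
762^18 ≡ 554 (mod 851)
762^22 ≡ 139 (mod 851)
762^24 ≡ 676 (mod 851)
762^33 ≡ 208 (mod 851)
762^36 ≡ 556 (mod 851)
762^44 ≡ 599 (mod 851)
762^66 ≡ 714 (mod 851)
762^72 ≡ 223 (mod 851)
762^88 ≡ 530 (mod 851)
762^99 ≡ 438 (mod 851)
762^132 ≡ 47 (mod 851)
762^198 ≡ 369 (mod 851)
762^264 ≡ 507 (mod 851)
762^396 ≡ 1 (mod 851) ✓
The order of 762 is 396, so the subgroup it generates has 396 elements.
The index is φ(851) / ord(762) = 792 / 396 = 2.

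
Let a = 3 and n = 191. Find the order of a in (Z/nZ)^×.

95

By Lagrange's theorem, ord_191(3) divides φ(191) = 191 − 1 = 190 = 2 · 5 · 19.
Divisors of 190: 1, 2, 5, 10, 19, 38, 95, 190.
Evaluate successive powers at the divisors of 190:
3^1 ≡ 3 (mod 191)
3^2 ≡ 9 (mod 191)
3^5 ≡ 52 (mod 191)
3^10 ≡ 30 (mod 191)
3^19 ≡ 109 (mod 191)
3^38 ≡ 39 (mod 191)
3^95 ≡ 1 (mod 191) ✓
Hence ord(3) = 95.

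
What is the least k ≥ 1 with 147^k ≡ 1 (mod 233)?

ord(147) | φ(233) = 233 − 1 = 232 = 2^3 · 29.
Divisors of 232: 1, 2, 4, 8, 29, 58, 116, 232.
Evaluate successive powers at the divisors of 232:
147^1 ≡ 147 (mod 233)
147^2 ≡ 173 (mod 233)
147^4 ≡ 105 (mod 233)
147^8 ≡ 74 (mod 233)
147^29 ≡ 12 (mod 233)
147^58 ≡ 144 (mod 233)
147^116 ≡ 232 (mod 233)
147^232 ≡ 1 (mod 233) ✓
Therefore the multiplicative order of 147 modulo 233 is 232.

232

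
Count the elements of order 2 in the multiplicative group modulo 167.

φ(167) = 167 − 1 = 166 = 2 · 83.
In a cyclic group of order 166, there are φ(d) elements of order d for each divisor d of 166, and zero for non-divisors.
2 | 166, and φ(2) = 2 − 1 = 1.

1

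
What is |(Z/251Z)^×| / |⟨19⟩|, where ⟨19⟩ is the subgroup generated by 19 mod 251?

The order of 19 must divide φ(251) = 251 − 1 = 250 = 2 · 5^3.
Divisors of 250: 1, 2, 5, 10, 25, 50, 125, 250.
Compute 19^d (mod 251) for the divisors d until we hit 1:
19^1 ≡ 19 (mod 251)
19^2 ≡ 110 (mod 251)
19^5 ≡ 235 (mod 251)
19^10 ≡ 5 (mod 251)
19^25 ≡ 102 (mod 251)
19^50 ≡ 113 (mod 251)
19^125 ≡ 250 (mod 251)
19^250 ≡ 1 (mod 251) ✓
So ord_251(19) = 250, hence |⟨19⟩| = 250.
The index is φ(251) / ord(19) = 250 / 250 = 1.

1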